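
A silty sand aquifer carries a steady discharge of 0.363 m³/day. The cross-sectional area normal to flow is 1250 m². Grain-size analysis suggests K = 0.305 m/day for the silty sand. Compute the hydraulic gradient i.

From Q = K·A·i, i = Q / (K·A) = 0.363 / (0.3050 × 1250) = 0.0009521.

0.000952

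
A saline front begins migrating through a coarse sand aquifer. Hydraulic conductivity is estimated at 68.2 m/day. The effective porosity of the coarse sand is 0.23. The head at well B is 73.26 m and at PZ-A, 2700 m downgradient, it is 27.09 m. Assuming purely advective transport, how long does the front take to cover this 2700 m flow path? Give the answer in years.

1.46

Hydraulic gradient i = (73.26 − 27.09) / 2700 = 46.17 / 2700 = 0.01710.
Darcy flux q = K · i = 68.20 × 0.01710 = 1.166 m/day.
Seepage velocity v = q / n_e = 1.166 / 0.23 = 5.071 m/day.
Travel time t = L / v = 2700 / 5.071 = 532.5 days = 1.458 years.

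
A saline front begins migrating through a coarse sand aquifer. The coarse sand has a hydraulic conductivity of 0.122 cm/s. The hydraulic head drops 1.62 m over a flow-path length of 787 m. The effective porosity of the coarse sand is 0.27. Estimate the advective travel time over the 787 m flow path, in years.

Convert K: 0.122 cm/s × 864 = 105.4 m/day.
Hydraulic gradient i = Δh / L = 1.62 / 787 = 0.002058.
Darcy flux q = K · i = 105.4 × 0.002058 = 0.2170 m/day.
Seepage velocity v = q / n_e = 0.2170 / 0.27 = 0.8036 m/day.
Travel time t = L / v = 787 / 0.8036 = 979.3 days = 2.681 years.

2.68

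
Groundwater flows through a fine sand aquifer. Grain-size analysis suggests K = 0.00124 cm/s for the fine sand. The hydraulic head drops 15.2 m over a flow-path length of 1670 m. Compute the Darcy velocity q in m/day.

0.00975

Convert K: 0.00124 cm/s × 864 = 1.071 m/day.
Hydraulic gradient i = Δh / L = 15.2 / 1670 = 0.009102.
Specific discharge q = K · i = 1.071 × 0.009102 = 0.009751 m/day.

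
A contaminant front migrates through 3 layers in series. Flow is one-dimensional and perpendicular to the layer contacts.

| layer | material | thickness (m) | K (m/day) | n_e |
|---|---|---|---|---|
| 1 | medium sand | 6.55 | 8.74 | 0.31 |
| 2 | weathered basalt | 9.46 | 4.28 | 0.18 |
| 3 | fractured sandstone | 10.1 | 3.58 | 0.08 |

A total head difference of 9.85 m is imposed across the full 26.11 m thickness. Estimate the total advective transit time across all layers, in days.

2.67

With flow normal to the layers, continuity requires the same specific discharge q through every layer.
Σ(b_i/K_i) = 6.55/8.74 + 9.46/4.28 + 10.1/3.58 = 5.781 d.
q = Δh / Σ(b_i/K_i) = 9.85 / 5.781 = 1.704 m/day.
In each layer the seepage velocity is v_i = q/n_i, so the layer transit time is t_i = b_i·n_i / q:
  layer 1 (medium sand): t_1 = 6.55 × 0.31 / 1.704 = 1.192 d
  layer 2 (weathered basalt): t_2 = 9.46 × 0.18 / 1.704 = 0.9994 d
  layer 3 (fractured sandstone): t_3 = 10.1 × 0.08 / 1.704 = 0.4742 d
Total t = Σ t_i = 2.665 days.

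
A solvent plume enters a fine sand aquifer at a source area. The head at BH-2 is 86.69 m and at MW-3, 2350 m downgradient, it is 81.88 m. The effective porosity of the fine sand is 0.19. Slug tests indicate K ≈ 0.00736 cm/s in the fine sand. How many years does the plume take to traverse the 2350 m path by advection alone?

93.9

Convert K: 0.00736 cm/s × 864 = 6.359 m/day.
Hydraulic gradient i = (86.69 − 81.88) / 2350 = 4.81 / 2350 = 0.002047.
Darcy flux q = K · i = 6.359 × 0.002047 = 0.01302 m/day.
Seepage velocity v = q / n_e = 0.01302 / 0.19 = 0.06850 m/day.
Travel time t = L / v = 2350 / 0.06850 = 34305 days = 93.92 years.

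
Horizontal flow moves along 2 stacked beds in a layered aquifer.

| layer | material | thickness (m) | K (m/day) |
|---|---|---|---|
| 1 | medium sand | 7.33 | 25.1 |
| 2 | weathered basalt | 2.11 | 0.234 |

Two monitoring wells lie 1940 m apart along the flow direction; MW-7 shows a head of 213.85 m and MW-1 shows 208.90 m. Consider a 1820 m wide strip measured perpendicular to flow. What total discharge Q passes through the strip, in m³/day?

Flow is parallel to layering, so each bed carries its own Darcy discharge and the transmissivities add.
Σ(K_i·b_i) = 25.1×7.33 + 0.234×2.11 = 184.5 m²/day.
Hydraulic gradient i = (213.85 − 208.90) / 1940 = 4.95 / 1940 = 0.002552.
Q = Σ(K_i·b_i) · W · i = 184.5 × 1820 × 0.002552 = 856.7 m³/day.

857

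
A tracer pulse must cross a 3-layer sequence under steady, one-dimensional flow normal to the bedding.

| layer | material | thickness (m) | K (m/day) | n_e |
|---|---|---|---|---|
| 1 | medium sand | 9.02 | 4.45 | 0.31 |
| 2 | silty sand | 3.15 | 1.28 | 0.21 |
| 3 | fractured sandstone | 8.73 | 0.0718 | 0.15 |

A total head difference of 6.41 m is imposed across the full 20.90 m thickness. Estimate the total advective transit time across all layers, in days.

93.8

With flow normal to the layers, continuity requires the same specific discharge q through every layer.
Σ(b_i/K_i) = 9.02/4.45 + 3.15/1.28 + 8.73/0.0718 = 126.1 d.
q = Δh / Σ(b_i/K_i) = 6.41 / 126.1 = 0.05084 m/day.
In each layer the seepage velocity is v_i = q/n_i, so the layer transit time is t_i = b_i·n_i / q:
  layer 1 (medium sand): t_1 = 9.02 × 0.31 / 0.05084 = 55.00 d
  layer 2 (silty sand): t_2 = 3.15 × 0.21 / 0.05084 = 13.01 d
  layer 3 (fractured sandstone): t_3 = 8.73 × 0.15 / 0.05084 = 25.76 d
Total t = Σ t_i = 93.76 days.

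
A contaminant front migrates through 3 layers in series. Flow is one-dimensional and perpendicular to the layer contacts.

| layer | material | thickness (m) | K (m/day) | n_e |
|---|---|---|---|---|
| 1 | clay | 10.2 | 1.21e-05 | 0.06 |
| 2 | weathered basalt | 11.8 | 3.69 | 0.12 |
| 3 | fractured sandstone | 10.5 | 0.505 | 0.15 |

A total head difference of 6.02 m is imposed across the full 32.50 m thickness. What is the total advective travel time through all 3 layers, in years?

1380

With flow normal to the layers, continuity requires the same specific discharge q through every layer.
Σ(b_i/K_i) = 10.2/1.21e-05 + 11.8/3.69 + 10.5/0.505 = 8.430e+05 d.
q = Δh / Σ(b_i/K_i) = 6.02 / 8.430e+05 = 7.141e-06 m/day.
In each layer the seepage velocity is v_i = q/n_i, so the layer transit time is t_i = b_i·n_i / q:
  layer 1 (clay): t_1 = 10.2 × 0.06 / 7.141e-06 = 85700 d
  layer 2 (weathered basalt): t_2 = 11.8 × 0.12 / 7.141e-06 = 1.983e+05 d
  layer 3 (fractured sandstone): t_3 = 10.5 × 0.15 / 7.141e-06 = 2.206e+05 d
Total t = Σ t_i = 5.045e+05 days = 1381 years.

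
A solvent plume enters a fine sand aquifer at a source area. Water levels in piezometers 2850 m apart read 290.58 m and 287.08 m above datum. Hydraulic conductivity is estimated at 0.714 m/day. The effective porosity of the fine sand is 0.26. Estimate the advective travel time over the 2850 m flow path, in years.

2310

Hydraulic gradient i = (290.58 − 287.08) / 2850 = 3.5 / 2850 = 0.001228.
Darcy flux q = K · i = 0.7140 × 0.001228 = 0.0008768 m/day.
Seepage velocity v = q / n_e = 0.0008768 / 0.26 = 0.003372 m/day.
Travel time t = L / v = 2850 / 0.003372 = 8.451e+05 days = 2314 years.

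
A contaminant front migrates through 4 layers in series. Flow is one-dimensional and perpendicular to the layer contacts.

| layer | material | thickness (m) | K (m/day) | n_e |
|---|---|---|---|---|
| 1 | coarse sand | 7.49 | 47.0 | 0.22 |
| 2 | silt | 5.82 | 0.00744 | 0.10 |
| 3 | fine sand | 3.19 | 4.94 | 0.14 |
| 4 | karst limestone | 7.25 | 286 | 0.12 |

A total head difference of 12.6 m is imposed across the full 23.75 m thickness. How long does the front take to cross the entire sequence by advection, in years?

With flow normal to the layers, continuity requires the same specific discharge q through every layer.
Σ(b_i/K_i) = 7.49/47.0 + 5.82/0.00744 + 3.19/4.94 + 7.25/286 = 783.1 d.
q = Δh / Σ(b_i/K_i) = 12.6 / 783.1 = 0.01609 m/day.
In each layer the seepage velocity is v_i = q/n_i, so the layer transit time is t_i = b_i·n_i / q:
  layer 1 (coarse sand): t_1 = 7.49 × 0.22 / 0.01609 = 102.4 d
  layer 2 (silt): t_2 = 5.82 × 0.10 / 0.01609 = 36.17 d
  layer 3 (fine sand): t_3 = 3.19 × 0.14 / 0.01609 = 27.76 d
  layer 4 (karst limestone): t_4 = 7.25 × 0.12 / 0.01609 = 54.07 d
Total t = Σ t_i = 220.4 days = 0.6034 years.

0.603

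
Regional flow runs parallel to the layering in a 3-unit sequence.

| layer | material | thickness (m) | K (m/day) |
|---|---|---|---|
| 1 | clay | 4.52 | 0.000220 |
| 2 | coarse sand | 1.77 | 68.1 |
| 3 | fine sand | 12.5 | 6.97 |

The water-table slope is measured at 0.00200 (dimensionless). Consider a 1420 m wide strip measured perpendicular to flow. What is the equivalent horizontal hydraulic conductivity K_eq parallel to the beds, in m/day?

11.1

Flow is parallel to layering, so each bed carries its own Darcy discharge and the transmissivities add.
Σ(K_i·b_i) = 0.000220×4.52 + 68.1×1.77 + 6.97×12.5 = 207.7 m²/day.
Total thickness b = 18.79 m, so K_eq = Σ(K_i·b_i)/b = 11.05 m/day.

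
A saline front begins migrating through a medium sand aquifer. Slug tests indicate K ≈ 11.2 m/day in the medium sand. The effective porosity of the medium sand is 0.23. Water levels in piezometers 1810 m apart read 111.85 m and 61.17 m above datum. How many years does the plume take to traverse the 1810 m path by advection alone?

Hydraulic gradient i = (111.85 − 61.17) / 1810 = 50.68 / 1810 = 0.02800.
Darcy flux q = K · i = 11.20 × 0.02800 = 0.3136 m/day.
Seepage velocity v = q / n_e = 0.3136 / 0.23 = 1.363 m/day.
Travel time t = L / v = 1810 / 1.363 = 1327 days = 3.634 years.

3.63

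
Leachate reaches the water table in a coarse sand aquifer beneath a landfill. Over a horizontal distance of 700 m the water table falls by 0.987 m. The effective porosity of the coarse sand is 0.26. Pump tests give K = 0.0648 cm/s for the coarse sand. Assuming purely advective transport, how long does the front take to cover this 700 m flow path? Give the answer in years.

6.31

Convert K: 0.0648 cm/s × 864 = 55.99 m/day.
Hydraulic gradient i = Δh / L = 0.987 / 700 = 0.001410.
Darcy flux q = K · i = 55.99 × 0.001410 = 0.07894 m/day.
Seepage velocity v = q / n_e = 0.07894 / 0.26 = 0.3036 m/day.
Travel time t = L / v = 700 / 0.3036 = 2305 days = 6.312 years.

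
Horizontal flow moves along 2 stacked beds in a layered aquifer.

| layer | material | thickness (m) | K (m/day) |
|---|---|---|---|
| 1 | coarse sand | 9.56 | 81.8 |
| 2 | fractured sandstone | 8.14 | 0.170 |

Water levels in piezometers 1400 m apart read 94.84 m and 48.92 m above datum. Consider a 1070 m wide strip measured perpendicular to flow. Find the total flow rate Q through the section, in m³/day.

Flow is parallel to layering, so each bed carries its own Darcy discharge and the transmissivities add.
Σ(K_i·b_i) = 81.8×9.56 + 0.170×8.14 = 783.4 m²/day.
Hydraulic gradient i = (94.84 − 48.92) / 1400 = 45.92 / 1400 = 0.03280.
Q = Σ(K_i·b_i) · W · i = 783.4 × 1070 × 0.03280 = 27494 m³/day.

27500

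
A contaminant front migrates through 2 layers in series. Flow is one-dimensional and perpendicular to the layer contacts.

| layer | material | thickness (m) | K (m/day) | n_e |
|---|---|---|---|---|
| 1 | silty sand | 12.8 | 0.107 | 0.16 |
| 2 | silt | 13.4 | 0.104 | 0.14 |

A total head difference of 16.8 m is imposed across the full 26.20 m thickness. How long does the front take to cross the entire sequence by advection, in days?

With flow normal to the layers, continuity requires the same specific discharge q through every layer.
Σ(b_i/K_i) = 12.8/0.107 + 13.4/0.104 = 248.5 d.
q = Δh / Σ(b_i/K_i) = 16.8 / 248.5 = 0.06761 m/day.
In each layer the seepage velocity is v_i = q/n_i, so the layer transit time is t_i = b_i·n_i / q:
  layer 1 (silty sand): t_1 = 12.8 × 0.16 / 0.06761 = 30.29 d
  layer 2 (silt): t_2 = 13.4 × 0.14 / 0.06761 = 27.75 d
Total t = Σ t_i = 58.04 days.

58.0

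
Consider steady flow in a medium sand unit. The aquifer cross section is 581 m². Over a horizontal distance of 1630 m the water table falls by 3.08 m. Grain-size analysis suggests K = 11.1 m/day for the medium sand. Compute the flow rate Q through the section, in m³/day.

Hydraulic gradient i = Δh / L = 3.08 / 1630 = 0.001890.
Darcy's law: Q = K · A · i = 11.10 × 581.0 × 0.001890 = 12.19 m³/day.

12.2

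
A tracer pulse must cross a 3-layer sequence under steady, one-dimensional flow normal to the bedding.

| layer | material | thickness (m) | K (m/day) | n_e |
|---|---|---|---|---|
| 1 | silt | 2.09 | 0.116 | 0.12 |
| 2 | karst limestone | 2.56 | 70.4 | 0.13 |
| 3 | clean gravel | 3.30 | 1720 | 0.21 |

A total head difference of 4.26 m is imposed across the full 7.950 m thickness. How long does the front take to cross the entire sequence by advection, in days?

With flow normal to the layers, continuity requires the same specific discharge q through every layer.
Σ(b_i/K_i) = 2.09/0.116 + 2.56/70.4 + 3.30/1720 = 18.06 d.
q = Δh / Σ(b_i/K_i) = 4.26 / 18.06 = 0.2359 m/day.
In each layer the seepage velocity is v_i = q/n_i, so the layer transit time is t_i = b_i·n_i / q:
  layer 1 (silt): t_1 = 2.09 × 0.12 / 0.2359 = 1.063 d
  layer 2 (karst limestone): t_2 = 2.56 × 0.13 / 0.2359 = 1.411 d
  layer 3 (clean gravel): t_3 = 3.30 × 0.21 / 0.2359 = 2.937 d
Total t = Σ t_i = 5.411 days.

5.41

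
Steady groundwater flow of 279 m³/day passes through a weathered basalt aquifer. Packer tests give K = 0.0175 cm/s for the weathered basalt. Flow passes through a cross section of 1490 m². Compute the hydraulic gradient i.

Convert K: 0.0175 cm/s × 864 = 15.12 m/day.
From Q = K·A·i, i = Q / (K·A) = 279 / (15.12 × 1490) = 0.01238.

0.0124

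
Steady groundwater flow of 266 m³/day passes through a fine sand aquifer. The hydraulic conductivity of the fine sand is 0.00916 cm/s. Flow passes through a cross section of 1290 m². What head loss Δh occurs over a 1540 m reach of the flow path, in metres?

40.1

Convert K: 0.00916 cm/s × 864 = 7.914 m/day.
From Q = K·A·i, i = Q / (K·A) = 266 / (7.914 × 1290) = 0.02605.
Head loss Δh = i · L = 0.02605 × 1540 = 40.12 m.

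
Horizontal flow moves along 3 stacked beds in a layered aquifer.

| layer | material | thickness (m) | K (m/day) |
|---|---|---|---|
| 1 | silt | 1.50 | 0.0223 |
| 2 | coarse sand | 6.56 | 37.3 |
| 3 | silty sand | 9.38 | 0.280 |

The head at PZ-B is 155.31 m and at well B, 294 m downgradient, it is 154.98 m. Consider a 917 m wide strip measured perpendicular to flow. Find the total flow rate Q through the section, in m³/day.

255

Flow is parallel to layering, so each bed carries its own Darcy discharge and the transmissivities add.
Σ(K_i·b_i) = 0.0223×1.50 + 37.3×6.56 + 0.280×9.38 = 247.3 m²/day.
Hydraulic gradient i = (155.31 − 154.98) / 294 = 0.33 / 294 = 0.001122.
Q = Σ(K_i·b_i) · W · i = 247.3 × 917 × 0.001122 = 254.6 m³/day.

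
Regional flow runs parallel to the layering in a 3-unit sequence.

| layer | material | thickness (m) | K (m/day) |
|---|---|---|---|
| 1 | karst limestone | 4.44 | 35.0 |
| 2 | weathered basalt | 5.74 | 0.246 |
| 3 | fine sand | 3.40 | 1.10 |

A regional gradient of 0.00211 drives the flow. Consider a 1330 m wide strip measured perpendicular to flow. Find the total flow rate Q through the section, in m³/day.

Flow is parallel to layering, so each bed carries its own Darcy discharge and the transmissivities add.
Σ(K_i·b_i) = 35.0×4.44 + 0.246×5.74 + 1.10×3.40 = 160.6 m²/day.
Hydraulic gradient i = 0.00211.
Q = Σ(K_i·b_i) · W · i = 160.6 × 1330 × 0.002110 = 450.6 m³/day.

451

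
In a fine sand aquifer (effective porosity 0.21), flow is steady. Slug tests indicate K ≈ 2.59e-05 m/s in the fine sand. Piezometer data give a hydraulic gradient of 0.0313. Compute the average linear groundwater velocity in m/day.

Convert K: 2.59e-05 m/s × 86400 = 2.238 m/day.
Hydraulic gradient i = 0.0313.
Darcy flux q = K · i = 2.238 × 0.03130 = 0.07004 m/day.
Seepage velocity v = q / n_e = 0.07004 / 0.21 = 0.3335 m/day.

0.334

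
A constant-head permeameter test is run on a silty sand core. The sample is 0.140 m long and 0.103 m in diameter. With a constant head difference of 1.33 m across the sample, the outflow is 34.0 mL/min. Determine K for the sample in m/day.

0.619

Cross-sectional area A = π·(d/2)² = π × (0.103/2)² = 0.008332 m².
Convert discharge: 34.0 mL/min = 5.667e-07 m³/s.
Darcy's law rearranged: K = Q·L / (A·Δh) = 5.667e-07 × 0.140 / (0.008332 × 1.33) = 7.159e-06 m/s = 0.6185 m/day.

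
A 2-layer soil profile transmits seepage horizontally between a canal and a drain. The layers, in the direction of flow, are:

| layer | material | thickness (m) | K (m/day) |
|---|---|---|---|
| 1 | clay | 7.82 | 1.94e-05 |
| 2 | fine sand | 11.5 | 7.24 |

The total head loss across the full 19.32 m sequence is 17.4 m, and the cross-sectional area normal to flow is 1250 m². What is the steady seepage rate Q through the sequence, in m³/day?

Flow is perpendicular to layering, so the layers act in series and the equivalent K is the thickness-weighted harmonic mean.
Total thickness L = 7.82 + 11.5 = 19.32 m.
Σ(b_i/K_i) = 7.82/1.94e-05 + 11.5/7.24 = 4.031e+05 d.
K_eq = L / Σ(b_i/K_i) = 19.32 / 4.031e+05 = 4.793e-05 m/day.
Q = K_eq · A · (Δh/L) = 4.793e-05 × 1250 × (17.4/19.32) = 0.05396 m³/day.

0.0540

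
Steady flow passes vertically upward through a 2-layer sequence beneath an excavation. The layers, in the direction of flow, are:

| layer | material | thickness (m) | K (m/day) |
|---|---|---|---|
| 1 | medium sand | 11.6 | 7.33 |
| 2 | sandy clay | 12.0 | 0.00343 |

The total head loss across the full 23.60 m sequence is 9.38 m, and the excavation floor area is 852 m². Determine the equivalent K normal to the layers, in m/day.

0.00674

Flow is perpendicular to layering, so the layers act in series and the equivalent K is the thickness-weighted harmonic mean.
Total thickness L = 11.6 + 12.0 = 23.60 m.
Σ(b_i/K_i) = 11.6/7.33 + 12.0/0.00343 = 3500 d.
K_eq = L / Σ(b_i/K_i) = 23.60 / 3500 = 0.006743 m/day.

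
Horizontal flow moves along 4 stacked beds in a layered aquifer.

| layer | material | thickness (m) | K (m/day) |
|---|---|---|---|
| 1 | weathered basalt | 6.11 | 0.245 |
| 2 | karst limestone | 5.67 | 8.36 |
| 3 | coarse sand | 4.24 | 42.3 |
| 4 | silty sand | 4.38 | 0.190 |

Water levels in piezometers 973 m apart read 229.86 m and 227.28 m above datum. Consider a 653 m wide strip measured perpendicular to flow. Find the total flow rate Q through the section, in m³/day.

397

Flow is parallel to layering, so each bed carries its own Darcy discharge and the transmissivities add.
Σ(K_i·b_i) = 0.245×6.11 + 8.36×5.67 + 42.3×4.24 + 0.190×4.38 = 229.1 m²/day.
Hydraulic gradient i = (229.86 − 227.28) / 973 = 2.58 / 973 = 0.002652.
Q = Σ(K_i·b_i) · W · i = 229.1 × 653 × 0.002652 = 396.7 m³/day.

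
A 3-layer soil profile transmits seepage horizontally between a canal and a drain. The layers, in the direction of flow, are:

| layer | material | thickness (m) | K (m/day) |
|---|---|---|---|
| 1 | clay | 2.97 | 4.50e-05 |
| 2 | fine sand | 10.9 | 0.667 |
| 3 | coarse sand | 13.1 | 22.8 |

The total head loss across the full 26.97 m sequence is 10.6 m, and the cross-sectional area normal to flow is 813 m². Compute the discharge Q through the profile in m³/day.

Flow is perpendicular to layering, so the layers act in series and the equivalent K is the thickness-weighted harmonic mean.
Total thickness L = 2.97 + 10.9 + 13.1 = 26.97 m.
Σ(b_i/K_i) = 2.97/4.50e-05 + 10.9/0.667 + 13.1/22.8 = 66017 d.
K_eq = L / Σ(b_i/K_i) = 26.97 / 66017 = 0.0004085 m/day.
Q = K_eq · A · (Δh/L) = 0.0004085 × 813 × (10.6/26.97) = 0.1305 m³/day.

0.131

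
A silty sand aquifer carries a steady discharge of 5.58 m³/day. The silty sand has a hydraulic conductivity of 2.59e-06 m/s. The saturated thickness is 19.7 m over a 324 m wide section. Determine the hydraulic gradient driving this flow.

Convert K: 2.59e-06 m/s × 86400 = 0.2238 m/day.
Cross-sectional area A = 324 × 19.7 = 6383 m².
From Q = K·A·i, i = Q / (K·A) = 5.58 / (0.2238 × 6383) = 0.003907.

0.00391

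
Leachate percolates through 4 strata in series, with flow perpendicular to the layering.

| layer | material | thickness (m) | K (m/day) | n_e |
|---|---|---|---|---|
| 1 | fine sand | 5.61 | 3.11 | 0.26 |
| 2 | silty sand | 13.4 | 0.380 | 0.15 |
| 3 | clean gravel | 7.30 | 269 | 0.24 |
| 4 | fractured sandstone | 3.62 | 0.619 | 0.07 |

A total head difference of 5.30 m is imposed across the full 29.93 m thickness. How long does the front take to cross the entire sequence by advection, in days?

44.4

With flow normal to the layers, continuity requires the same specific discharge q through every layer.
Σ(b_i/K_i) = 5.61/3.11 + 13.4/0.380 + 7.30/269 + 3.62/0.619 = 42.94 d.
q = Δh / Σ(b_i/K_i) = 5.30 / 42.94 = 0.1234 m/day.
In each layer the seepage velocity is v_i = q/n_i, so the layer transit time is t_i = b_i·n_i / q:
  layer 1 (fine sand): t_1 = 5.61 × 0.26 / 0.1234 = 11.82 d
  layer 2 (silty sand): t_2 = 13.4 × 0.15 / 0.1234 = 16.29 d
  layer 3 (clean gravel): t_3 = 7.30 × 0.24 / 0.1234 = 14.20 d
  layer 4 (fractured sandstone): t_4 = 3.62 × 0.07 / 0.1234 = 2.053 d
Total t = Σ t_i = 44.35 days.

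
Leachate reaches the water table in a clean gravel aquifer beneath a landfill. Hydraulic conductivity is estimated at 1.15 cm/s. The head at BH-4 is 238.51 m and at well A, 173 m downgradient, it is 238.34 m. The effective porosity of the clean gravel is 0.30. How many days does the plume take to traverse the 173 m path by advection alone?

53.2

Convert K: 1.15 cm/s × 864 = 993.6 m/day.
Hydraulic gradient i = (238.51 − 238.34) / 173 = 0.17 / 173 = 0.0009827.
Darcy flux q = K · i = 993.6 × 0.0009827 = 0.9764 m/day.
Seepage velocity v = q / n_e = 0.9764 / 0.30 = 3.255 m/day.
Travel time t = L / v = 173 / 3.255 = 53.16 days.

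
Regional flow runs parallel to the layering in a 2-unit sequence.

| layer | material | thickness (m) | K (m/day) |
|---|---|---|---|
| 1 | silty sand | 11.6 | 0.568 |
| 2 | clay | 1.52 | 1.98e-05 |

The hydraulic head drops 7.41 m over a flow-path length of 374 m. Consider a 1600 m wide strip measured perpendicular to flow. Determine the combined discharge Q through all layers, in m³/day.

209

Flow is parallel to layering, so each bed carries its own Darcy discharge and the transmissivities add.
Σ(K_i·b_i) = 0.568×11.6 + 1.98e-05×1.52 = 6.589 m²/day.
Hydraulic gradient i = Δh / L = 7.41 / 374 = 0.01981.
Q = Σ(K_i·b_i) · W · i = 6.589 × 1600 × 0.01981 = 208.9 m³/day.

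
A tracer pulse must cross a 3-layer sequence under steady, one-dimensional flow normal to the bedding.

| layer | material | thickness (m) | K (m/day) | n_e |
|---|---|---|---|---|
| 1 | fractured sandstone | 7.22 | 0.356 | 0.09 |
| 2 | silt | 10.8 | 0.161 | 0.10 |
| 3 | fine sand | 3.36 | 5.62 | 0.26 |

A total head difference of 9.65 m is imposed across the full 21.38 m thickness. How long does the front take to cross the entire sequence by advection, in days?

With flow normal to the layers, continuity requires the same specific discharge q through every layer.
Σ(b_i/K_i) = 7.22/0.356 + 10.8/0.161 + 3.36/5.62 = 87.96 d.
q = Δh / Σ(b_i/K_i) = 9.65 / 87.96 = 0.1097 m/day.
In each layer the seepage velocity is v_i = q/n_i, so the layer transit time is t_i = b_i·n_i / q:
  layer 1 (fractured sandstone): t_1 = 7.22 × 0.09 / 0.1097 = 5.923 d
  layer 2 (silt): t_2 = 10.8 × 0.10 / 0.1097 = 9.844 d
  layer 3 (fine sand): t_3 = 3.36 × 0.26 / 0.1097 = 7.963 d
Total t = Σ t_i = 23.73 days.

23.7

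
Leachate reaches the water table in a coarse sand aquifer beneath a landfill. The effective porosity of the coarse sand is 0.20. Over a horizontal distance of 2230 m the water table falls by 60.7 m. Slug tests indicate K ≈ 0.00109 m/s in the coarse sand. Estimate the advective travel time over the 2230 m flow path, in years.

Convert K: 0.00109 m/s × 86400 = 94.18 m/day.
Hydraulic gradient i = Δh / L = 60.7 / 2230 = 0.02722.
Darcy flux q = K · i = 94.18 × 0.02722 = 2.563 m/day.
Seepage velocity v = q / n_e = 2.563 / 0.20 = 12.82 m/day.
Travel time t = L / v = 2230 / 12.82 = 174.0 days = 0.4763 years.

0.476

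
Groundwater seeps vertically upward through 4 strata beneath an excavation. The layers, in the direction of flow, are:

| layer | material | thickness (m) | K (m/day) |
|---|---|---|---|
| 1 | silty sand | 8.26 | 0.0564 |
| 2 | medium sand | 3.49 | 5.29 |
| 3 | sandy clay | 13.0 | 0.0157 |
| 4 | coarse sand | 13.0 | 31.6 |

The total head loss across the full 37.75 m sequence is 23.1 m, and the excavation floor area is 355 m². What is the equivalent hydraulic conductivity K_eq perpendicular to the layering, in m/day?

0.0387

Flow is perpendicular to layering, so the layers act in series and the equivalent K is the thickness-weighted harmonic mean.
Total thickness L = 8.26 + 3.49 + 13.0 + 13.0 = 37.75 m.
Σ(b_i/K_i) = 8.26/0.0564 + 3.49/5.29 + 13.0/0.0157 + 13.0/31.6 = 975.6 d.
K_eq = L / Σ(b_i/K_i) = 37.75 / 975.6 = 0.03870 m/day.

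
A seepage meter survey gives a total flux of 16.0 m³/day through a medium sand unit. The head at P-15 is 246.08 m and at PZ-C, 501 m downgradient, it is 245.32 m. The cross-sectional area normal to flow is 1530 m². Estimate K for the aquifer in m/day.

6.89

Hydraulic gradient i = (246.08 − 245.32) / 501 = 0.76 / 501 = 0.001517.
From Q = K·A·i, K = Q / (A·i) = 16.0 / (1530 × 0.001517) = 6.894 m/day.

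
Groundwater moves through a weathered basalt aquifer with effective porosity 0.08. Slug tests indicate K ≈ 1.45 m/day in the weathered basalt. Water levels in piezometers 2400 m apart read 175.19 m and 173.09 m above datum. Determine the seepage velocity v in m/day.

0.0159

Hydraulic gradient i = (175.19 − 173.09) / 2400 = 2.1 / 2400 = 0.0008750.
Darcy flux q = K · i = 1.450 × 0.0008750 = 0.001269 m/day.
Seepage velocity v = q / n_e = 0.001269 / 0.08 = 0.01586 m/day.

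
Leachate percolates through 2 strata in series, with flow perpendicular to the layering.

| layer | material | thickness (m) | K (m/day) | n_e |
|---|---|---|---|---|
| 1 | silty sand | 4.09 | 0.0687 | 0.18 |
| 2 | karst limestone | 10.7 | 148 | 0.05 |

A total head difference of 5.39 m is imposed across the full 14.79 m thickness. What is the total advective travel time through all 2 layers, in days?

14.1

With flow normal to the layers, continuity requires the same specific discharge q through every layer.
Σ(b_i/K_i) = 4.09/0.0687 + 10.7/148 = 59.61 d.
q = Δh / Σ(b_i/K_i) = 5.39 / 59.61 = 0.09043 m/day.
In each layer the seepage velocity is v_i = q/n_i, so the layer transit time is t_i = b_i·n_i / q:
  layer 1 (silty sand): t_1 = 4.09 × 0.18 / 0.09043 = 8.141 d
  layer 2 (karst limestone): t_2 = 10.7 × 0.05 / 0.09043 = 5.916 d
Total t = Σ t_i = 14.06 days.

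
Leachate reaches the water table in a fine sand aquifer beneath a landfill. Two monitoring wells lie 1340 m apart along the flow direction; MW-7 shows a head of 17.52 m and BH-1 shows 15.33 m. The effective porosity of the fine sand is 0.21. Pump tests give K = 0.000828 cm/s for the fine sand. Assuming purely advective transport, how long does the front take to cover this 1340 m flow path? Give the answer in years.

Convert K: 0.000828 cm/s × 864 = 0.7154 m/day.
Hydraulic gradient i = (17.52 − 15.33) / 1340 = 2.19 / 1340 = 0.001634.
Darcy flux q = K · i = 0.7154 × 0.001634 = 0.001169 m/day.
Seepage velocity v = q / n_e = 0.001169 / 0.21 = 0.005568 m/day.
Travel time t = L / v = 1340 / 0.005568 = 2.407e+05 days = 658.9 years.

659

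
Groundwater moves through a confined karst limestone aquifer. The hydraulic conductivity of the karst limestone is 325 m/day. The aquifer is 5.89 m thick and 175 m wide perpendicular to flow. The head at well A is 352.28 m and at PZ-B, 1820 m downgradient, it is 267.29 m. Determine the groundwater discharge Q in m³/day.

Cross-sectional area A = 175 × 5.89 = 1031 m².
Hydraulic gradient i = (352.28 − 267.29) / 1820 = 84.99 / 1820 = 0.04670.
Darcy's law: Q = K · A · i = 325.0 × 1031 × 0.04670 = 15643 m³/day.

15600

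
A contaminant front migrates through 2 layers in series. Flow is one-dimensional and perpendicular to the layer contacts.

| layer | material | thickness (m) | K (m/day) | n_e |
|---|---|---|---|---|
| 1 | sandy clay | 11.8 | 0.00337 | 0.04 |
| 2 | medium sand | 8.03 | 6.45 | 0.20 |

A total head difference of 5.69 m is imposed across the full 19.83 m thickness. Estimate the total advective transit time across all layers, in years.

With flow normal to the layers, continuity requires the same specific discharge q through every layer.
Σ(b_i/K_i) = 11.8/0.00337 + 8.03/6.45 = 3503 d.
q = Δh / Σ(b_i/K_i) = 5.69 / 3503 = 0.001624 m/day.
In each layer the seepage velocity is v_i = q/n_i, so the layer transit time is t_i = b_i·n_i / q:
  layer 1 (sandy clay): t_1 = 11.8 × 0.04 / 0.001624 = 290.6 d
  layer 2 (medium sand): t_2 = 8.03 × 0.20 / 0.001624 = 988.6 d
Total t = Σ t_i = 1279 days = 3.502 years.

3.50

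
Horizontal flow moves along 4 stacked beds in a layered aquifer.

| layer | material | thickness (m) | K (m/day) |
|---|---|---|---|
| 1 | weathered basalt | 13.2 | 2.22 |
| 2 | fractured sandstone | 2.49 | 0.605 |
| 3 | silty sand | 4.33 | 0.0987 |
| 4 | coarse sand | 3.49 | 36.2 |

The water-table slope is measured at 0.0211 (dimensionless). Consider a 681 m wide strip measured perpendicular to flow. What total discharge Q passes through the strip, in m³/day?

Flow is parallel to layering, so each bed carries its own Darcy discharge and the transmissivities add.
Σ(K_i·b_i) = 2.22×13.2 + 0.605×2.49 + 0.0987×4.33 + 36.2×3.49 = 157.6 m²/day.
Hydraulic gradient i = 0.0211.
Q = Σ(K_i·b_i) · W · i = 157.6 × 681 × 0.02110 = 2264 m³/day.

2260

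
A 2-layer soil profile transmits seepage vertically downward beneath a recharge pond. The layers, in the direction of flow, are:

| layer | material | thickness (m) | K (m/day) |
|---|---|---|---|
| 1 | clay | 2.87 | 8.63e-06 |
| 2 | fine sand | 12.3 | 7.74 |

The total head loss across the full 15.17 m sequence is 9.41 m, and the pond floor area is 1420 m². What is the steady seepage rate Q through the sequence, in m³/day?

Flow is perpendicular to layering, so the layers act in series and the equivalent K is the thickness-weighted harmonic mean.
Total thickness L = 2.87 + 12.3 = 15.17 m.
Σ(b_i/K_i) = 2.87/8.63e-06 + 12.3/7.74 = 3.326e+05 d.
K_eq = L / Σ(b_i/K_i) = 15.17 / 3.326e+05 = 4.562e-05 m/day.
Q = K_eq · A · (Δh/L) = 4.562e-05 × 1420 × (9.41/15.17) = 0.04018 m³/day.

0.0402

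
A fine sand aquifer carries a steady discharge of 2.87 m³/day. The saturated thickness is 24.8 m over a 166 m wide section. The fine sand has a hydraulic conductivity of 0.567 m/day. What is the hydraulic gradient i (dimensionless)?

0.00123

Cross-sectional area A = 166 × 24.8 = 4117 m².
From Q = K·A·i, i = Q / (K·A) = 2.87 / (0.5670 × 4117) = 0.001230.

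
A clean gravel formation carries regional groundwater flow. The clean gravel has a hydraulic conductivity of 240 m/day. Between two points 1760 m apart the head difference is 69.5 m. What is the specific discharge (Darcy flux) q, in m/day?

9.48

Hydraulic gradient i = Δh / L = 69.5 / 1760 = 0.03949.
Specific discharge q = K · i = 240.0 × 0.03949 = 9.477 m/day.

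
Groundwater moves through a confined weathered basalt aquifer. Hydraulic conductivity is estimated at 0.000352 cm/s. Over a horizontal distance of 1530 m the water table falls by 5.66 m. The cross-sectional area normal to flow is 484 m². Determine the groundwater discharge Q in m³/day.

0.545

Convert K: 0.000352 cm/s × 864 = 0.3041 m/day.
Hydraulic gradient i = Δh / L = 5.66 / 1530 = 0.003699.
Darcy's law: Q = K · A · i = 0.3041 × 484.0 × 0.003699 = 0.5445 m³/day.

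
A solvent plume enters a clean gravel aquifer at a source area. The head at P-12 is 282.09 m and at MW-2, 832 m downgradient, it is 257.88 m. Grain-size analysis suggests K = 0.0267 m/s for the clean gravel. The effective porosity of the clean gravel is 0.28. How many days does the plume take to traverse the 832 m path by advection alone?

3.47

Convert K: 0.0267 m/s × 86400 = 2307 m/day.
Hydraulic gradient i = (282.09 − 257.88) / 832 = 24.21 / 832 = 0.02910.
Darcy flux q = K · i = 2307 × 0.02910 = 67.13 m/day.
Seepage velocity v = q / n_e = 67.13 / 0.28 = 239.7 m/day.
Travel time t = L / v = 832 / 239.7 = 3.470 days.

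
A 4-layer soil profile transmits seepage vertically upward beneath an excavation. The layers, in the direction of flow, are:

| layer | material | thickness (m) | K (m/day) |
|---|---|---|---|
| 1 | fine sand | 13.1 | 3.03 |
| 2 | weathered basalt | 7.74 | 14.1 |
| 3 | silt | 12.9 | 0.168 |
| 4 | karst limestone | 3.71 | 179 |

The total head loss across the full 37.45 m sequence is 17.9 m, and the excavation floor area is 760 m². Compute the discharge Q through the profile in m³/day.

Flow is perpendicular to layering, so the layers act in series and the equivalent K is the thickness-weighted harmonic mean.
Total thickness L = 13.1 + 7.74 + 12.9 + 3.71 = 37.45 m.
Σ(b_i/K_i) = 13.1/3.03 + 7.74/14.1 + 12.9/0.168 + 3.71/179 = 81.68 d.
K_eq = L / Σ(b_i/K_i) = 37.45 / 81.68 = 0.4585 m/day.
Q = K_eq · A · (Δh/L) = 0.4585 × 760 × (17.9/37.45) = 166.6 m³/day.

167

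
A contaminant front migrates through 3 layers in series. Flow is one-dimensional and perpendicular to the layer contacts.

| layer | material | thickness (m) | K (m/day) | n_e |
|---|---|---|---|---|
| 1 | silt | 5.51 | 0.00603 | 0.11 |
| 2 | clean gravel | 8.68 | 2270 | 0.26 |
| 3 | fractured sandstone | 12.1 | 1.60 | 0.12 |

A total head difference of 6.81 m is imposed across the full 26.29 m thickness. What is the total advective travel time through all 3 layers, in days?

With flow normal to the layers, continuity requires the same specific discharge q through every layer.
Σ(b_i/K_i) = 5.51/0.00603 + 8.68/2270 + 12.1/1.60 = 921.3 d.
q = Δh / Σ(b_i/K_i) = 6.81 / 921.3 = 0.007391 m/day.
In each layer the seepage velocity is v_i = q/n_i, so the layer transit time is t_i = b_i·n_i / q:
  layer 1 (silt): t_1 = 5.51 × 0.11 / 0.007391 = 82.00 d
  layer 2 (clean gravel): t_2 = 8.68 × 0.26 / 0.007391 = 305.3 d
  layer 3 (fractured sandstone): t_3 = 12.1 × 0.12 / 0.007391 = 196.4 d
Total t = Σ t_i = 583.8 days.

584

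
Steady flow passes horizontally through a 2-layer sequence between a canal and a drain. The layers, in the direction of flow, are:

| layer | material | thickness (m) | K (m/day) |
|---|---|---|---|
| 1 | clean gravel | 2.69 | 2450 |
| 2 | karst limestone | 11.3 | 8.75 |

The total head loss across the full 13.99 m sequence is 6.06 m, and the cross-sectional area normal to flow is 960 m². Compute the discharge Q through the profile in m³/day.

4500

Flow is perpendicular to layering, so the layers act in series and the equivalent K is the thickness-weighted harmonic mean.
Total thickness L = 2.69 + 11.3 = 13.99 m.
Σ(b_i/K_i) = 2.69/2450 + 11.3/8.75 = 1.293 d.
K_eq = L / Σ(b_i/K_i) = 13.99 / 1.293 = 10.82 m/day.
Q = K_eq · A · (Δh/L) = 10.82 × 960 × (6.06/13.99) = 4501 m³/day.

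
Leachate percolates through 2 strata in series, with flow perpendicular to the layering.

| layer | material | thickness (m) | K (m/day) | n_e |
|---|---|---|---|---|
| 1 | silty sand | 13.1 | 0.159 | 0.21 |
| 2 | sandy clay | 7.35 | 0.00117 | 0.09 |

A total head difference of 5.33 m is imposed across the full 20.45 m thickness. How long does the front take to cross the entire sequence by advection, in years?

With flow normal to the layers, continuity requires the same specific discharge q through every layer.
Σ(b_i/K_i) = 13.1/0.159 + 7.35/0.00117 = 6364 d.
q = Δh / Σ(b_i/K_i) = 5.33 / 6364 = 0.0008375 m/day.
In each layer the seepage velocity is v_i = q/n_i, so the layer transit time is t_i = b_i·n_i / q:
  layer 1 (silty sand): t_1 = 13.1 × 0.21 / 0.0008375 = 3285 d
  layer 2 (sandy clay): t_2 = 7.35 × 0.09 / 0.0008375 = 789.9 d
Total t = Σ t_i = 4075 days = 11.16 years.

11.2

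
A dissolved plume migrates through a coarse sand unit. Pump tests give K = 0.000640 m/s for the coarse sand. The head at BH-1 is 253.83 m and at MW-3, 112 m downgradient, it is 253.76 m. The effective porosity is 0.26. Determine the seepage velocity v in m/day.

0.133

Convert K: 0.000640 m/s × 86400 = 55.30 m/day.
Hydraulic gradient i = (253.83 − 253.76) / 112 = 0.07 / 112 = 0.0006250.
Darcy flux q = K · i = 55.30 × 0.0006250 = 0.03456 m/day.
Seepage velocity v = q / n_e = 0.03456 / 0.26 = 0.1329 m/day.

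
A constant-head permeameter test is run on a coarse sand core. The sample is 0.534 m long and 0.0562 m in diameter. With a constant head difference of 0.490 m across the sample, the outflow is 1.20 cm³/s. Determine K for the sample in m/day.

45.5

Cross-sectional area A = π·(d/2)² = π × (0.0562/2)² = 0.002481 m².
Convert discharge: 1.20 cm³/s = 1.200e-06 m³/s.
Darcy's law rearranged: K = Q·L / (A·Δh) = 1.200e-06 × 0.534 / (0.002481 × 0.490) = 0.0005272 m/s = 45.55 m/day.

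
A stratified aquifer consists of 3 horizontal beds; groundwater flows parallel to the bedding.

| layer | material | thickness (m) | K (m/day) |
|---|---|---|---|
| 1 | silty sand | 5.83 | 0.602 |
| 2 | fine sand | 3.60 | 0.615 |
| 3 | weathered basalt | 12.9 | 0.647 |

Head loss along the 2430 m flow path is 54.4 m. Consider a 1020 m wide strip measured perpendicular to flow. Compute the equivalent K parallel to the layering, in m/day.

0.630

Flow is parallel to layering, so each bed carries its own Darcy discharge and the transmissivities add.
Σ(K_i·b_i) = 0.602×5.83 + 0.615×3.60 + 0.647×12.9 = 14.07 m²/day.
Total thickness b = 22.33 m, so K_eq = Σ(K_i·b_i)/b = 0.6301 m/day.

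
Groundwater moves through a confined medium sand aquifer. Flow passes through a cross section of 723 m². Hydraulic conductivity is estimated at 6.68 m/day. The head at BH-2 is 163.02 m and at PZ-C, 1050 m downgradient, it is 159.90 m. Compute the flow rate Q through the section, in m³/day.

14.4

Hydraulic gradient i = (163.02 − 159.90) / 1050 = 3.12 / 1050 = 0.002971.
Darcy's law: Q = K · A · i = 6.680 × 723.0 × 0.002971 = 14.35 m³/day.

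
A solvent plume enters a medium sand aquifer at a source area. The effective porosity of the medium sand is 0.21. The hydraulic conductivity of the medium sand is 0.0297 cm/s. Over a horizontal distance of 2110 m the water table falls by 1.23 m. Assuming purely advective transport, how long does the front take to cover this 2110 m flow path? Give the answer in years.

81.1

Convert K: 0.0297 cm/s × 864 = 25.66 m/day.
Hydraulic gradient i = Δh / L = 1.23 / 2110 = 0.0005829.
Darcy flux q = K · i = 25.66 × 0.0005829 = 0.01496 m/day.
Seepage velocity v = q / n_e = 0.01496 / 0.21 = 0.07123 m/day.
Travel time t = L / v = 2110 / 0.07123 = 29622 days = 81.10 years.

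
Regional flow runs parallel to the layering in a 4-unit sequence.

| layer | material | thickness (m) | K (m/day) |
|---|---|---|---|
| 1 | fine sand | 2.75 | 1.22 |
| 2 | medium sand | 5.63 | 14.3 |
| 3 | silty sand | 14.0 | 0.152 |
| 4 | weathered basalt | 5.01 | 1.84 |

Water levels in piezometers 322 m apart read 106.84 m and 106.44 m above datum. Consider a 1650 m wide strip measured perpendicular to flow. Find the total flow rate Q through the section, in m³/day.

195

Flow is parallel to layering, so each bed carries its own Darcy discharge and the transmissivities add.
Σ(K_i·b_i) = 1.22×2.75 + 14.3×5.63 + 0.152×14.0 + 1.84×5.01 = 95.21 m²/day.
Hydraulic gradient i = (106.84 − 106.44) / 322 = 0.4 / 322 = 0.001242.
Q = Σ(K_i·b_i) · W · i = 95.21 × 1650 × 0.001242 = 195.2 m³/day.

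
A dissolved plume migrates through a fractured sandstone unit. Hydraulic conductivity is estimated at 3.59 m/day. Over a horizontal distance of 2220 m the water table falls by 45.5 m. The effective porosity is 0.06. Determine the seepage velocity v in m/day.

Hydraulic gradient i = Δh / L = 45.5 / 2220 = 0.02050.
Darcy flux q = K · i = 3.590 × 0.02050 = 0.07358 m/day.
Seepage velocity v = q / n_e = 0.07358 / 0.06 = 1.226 m/day.

1.23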